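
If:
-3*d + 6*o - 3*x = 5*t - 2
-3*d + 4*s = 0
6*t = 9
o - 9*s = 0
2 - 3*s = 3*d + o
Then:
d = 1/6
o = 9/8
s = 1/8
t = 3/2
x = 1/4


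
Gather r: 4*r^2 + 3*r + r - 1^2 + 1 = 4*r^2 + 4*r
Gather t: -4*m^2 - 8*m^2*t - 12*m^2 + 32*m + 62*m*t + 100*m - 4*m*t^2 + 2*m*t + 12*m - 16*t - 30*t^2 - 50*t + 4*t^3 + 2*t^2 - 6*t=-16*m^2 + 144*m + 4*t^3 + t^2*(-4*m - 28) + t*(-8*m^2 + 64*m - 72)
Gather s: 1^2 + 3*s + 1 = 3*s + 2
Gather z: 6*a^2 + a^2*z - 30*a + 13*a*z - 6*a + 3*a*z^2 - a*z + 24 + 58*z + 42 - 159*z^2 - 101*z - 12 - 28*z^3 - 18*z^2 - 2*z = 6*a^2 - 36*a - 28*z^3 + z^2*(3*a - 177) + z*(a^2 + 12*a - 45) + 54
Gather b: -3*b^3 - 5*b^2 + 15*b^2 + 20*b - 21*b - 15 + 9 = -3*b^3 + 10*b^2 - b - 6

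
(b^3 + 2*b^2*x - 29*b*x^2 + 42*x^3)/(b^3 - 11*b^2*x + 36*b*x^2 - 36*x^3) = (-b - 7*x)/(-b + 6*x)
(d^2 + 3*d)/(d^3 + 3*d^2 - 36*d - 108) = d/(d^2 - 36)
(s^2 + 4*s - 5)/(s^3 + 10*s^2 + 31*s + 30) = (s - 1)/(s^2 + 5*s + 6)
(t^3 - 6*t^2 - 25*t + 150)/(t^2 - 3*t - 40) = (t^2 - 11*t + 30)/(t - 8)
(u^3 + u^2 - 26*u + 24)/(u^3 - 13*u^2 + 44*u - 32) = (u + 6)/(u - 8)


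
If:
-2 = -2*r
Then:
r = 1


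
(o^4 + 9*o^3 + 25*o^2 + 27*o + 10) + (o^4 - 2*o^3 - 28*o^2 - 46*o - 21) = 2*o^4 + 7*o^3 - 3*o^2 - 19*o - 11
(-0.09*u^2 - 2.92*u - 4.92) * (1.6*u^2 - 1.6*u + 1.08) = -0.144*u^4 - 4.528*u^3 - 3.2972*u^2 + 4.7184*u - 5.3136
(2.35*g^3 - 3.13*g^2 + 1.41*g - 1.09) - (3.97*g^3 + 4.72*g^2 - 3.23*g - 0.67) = -1.62*g^3 - 7.85*g^2 + 4.64*g - 0.42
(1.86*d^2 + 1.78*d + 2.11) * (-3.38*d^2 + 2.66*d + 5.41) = -6.2868*d^4 - 1.0688*d^3 + 7.6656*d^2 + 15.2424*d + 11.4151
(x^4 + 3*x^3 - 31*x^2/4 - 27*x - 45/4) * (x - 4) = x^5 - x^4 - 79*x^3/4 + 4*x^2 + 387*x/4 + 45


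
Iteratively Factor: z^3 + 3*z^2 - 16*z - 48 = (z + 4)*(z^2 - z - 12) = (z + 3)*(z + 4)*(z - 4)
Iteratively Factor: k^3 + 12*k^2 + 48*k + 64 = (k + 4)*(k^2 + 8*k + 16) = (k + 4)^2*(k + 4)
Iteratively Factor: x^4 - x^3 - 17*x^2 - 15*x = (x + 3)*(x^3 - 4*x^2 - 5*x) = (x - 5)*(x + 3)*(x^2 + x) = x*(x - 5)*(x + 3)*(x + 1)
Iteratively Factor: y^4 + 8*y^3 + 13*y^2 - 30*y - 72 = (y + 3)*(y^3 + 5*y^2 - 2*y - 24) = (y + 3)*(y + 4)*(y^2 + y - 6) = (y - 2)*(y + 3)*(y + 4)*(y + 3)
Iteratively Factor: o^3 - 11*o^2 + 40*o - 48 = (o - 4)*(o^2 - 7*o + 12) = (o - 4)*(o - 3)*(o - 4)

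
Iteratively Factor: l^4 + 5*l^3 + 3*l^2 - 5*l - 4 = (l + 1)*(l^3 + 4*l^2 - l - 4) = (l + 1)*(l + 4)*(l^2 - 1) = (l - 1)*(l + 1)*(l + 4)*(l + 1)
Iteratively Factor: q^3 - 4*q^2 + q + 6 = (q - 2)*(q^2 - 2*q - 3) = (q - 2)*(q + 1)*(q - 3)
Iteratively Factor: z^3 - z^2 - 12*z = (z)*(z^2 - z - 12) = z*(z - 4)*(z + 3)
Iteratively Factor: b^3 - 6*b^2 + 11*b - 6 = (b - 2)*(b^2 - 4*b + 3) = (b - 3)*(b - 2)*(b - 1)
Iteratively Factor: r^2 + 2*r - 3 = (r - 1)*(r + 3)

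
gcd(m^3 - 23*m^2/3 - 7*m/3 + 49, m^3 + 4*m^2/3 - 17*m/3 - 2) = 1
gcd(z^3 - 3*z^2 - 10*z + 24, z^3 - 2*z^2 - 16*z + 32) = z^2 - 6*z + 8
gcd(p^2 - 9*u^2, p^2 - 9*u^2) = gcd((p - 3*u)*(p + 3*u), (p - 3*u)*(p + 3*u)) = p^2 - 9*u^2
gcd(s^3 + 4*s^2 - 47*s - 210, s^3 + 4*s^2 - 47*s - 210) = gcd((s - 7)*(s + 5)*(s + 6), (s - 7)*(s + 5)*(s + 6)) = s^3 + 4*s^2 - 47*s - 210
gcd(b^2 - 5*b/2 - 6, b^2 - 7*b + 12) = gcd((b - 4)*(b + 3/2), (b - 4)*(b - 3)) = b - 4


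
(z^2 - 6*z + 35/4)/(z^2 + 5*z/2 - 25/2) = (z - 7/2)/(z + 5)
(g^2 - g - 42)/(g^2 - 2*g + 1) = (g^2 - g - 42)/(g^2 - 2*g + 1)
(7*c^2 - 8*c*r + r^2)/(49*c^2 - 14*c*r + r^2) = (-c + r)/(-7*c + r)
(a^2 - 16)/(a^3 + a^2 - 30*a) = (a^2 - 16)/(a*(a^2 + a - 30))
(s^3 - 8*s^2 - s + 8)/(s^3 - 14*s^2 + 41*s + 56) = (s - 1)/(s - 7)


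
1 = 1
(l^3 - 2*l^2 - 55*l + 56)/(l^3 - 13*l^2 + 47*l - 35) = (l^2 - l - 56)/(l^2 - 12*l + 35)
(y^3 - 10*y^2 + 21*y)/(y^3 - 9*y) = (y - 7)/(y + 3)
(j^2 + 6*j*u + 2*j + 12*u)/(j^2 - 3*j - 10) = (j + 6*u)/(j - 5)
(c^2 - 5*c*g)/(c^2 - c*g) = (c - 5*g)/(c - g)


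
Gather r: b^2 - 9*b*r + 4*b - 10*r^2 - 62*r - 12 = b^2 + 4*b - 10*r^2 + r*(-9*b - 62) - 12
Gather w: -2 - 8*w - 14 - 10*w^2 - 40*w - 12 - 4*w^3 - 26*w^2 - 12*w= -4*w^3 - 36*w^2 - 60*w - 28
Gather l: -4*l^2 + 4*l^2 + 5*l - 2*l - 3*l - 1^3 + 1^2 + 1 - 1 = 0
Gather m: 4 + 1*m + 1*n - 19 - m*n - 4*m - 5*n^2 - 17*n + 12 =m*(-n - 3) - 5*n^2 - 16*n - 3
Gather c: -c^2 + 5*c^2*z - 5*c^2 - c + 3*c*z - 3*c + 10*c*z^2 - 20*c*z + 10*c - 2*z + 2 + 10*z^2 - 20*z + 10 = c^2*(5*z - 6) + c*(10*z^2 - 17*z + 6) + 10*z^2 - 22*z + 12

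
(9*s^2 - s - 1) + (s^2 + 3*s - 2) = 10*s^2 + 2*s - 3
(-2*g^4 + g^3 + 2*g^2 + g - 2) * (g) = -2*g^5 + g^4 + 2*g^3 + g^2 - 2*g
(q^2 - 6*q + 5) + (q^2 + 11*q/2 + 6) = 2*q^2 - q/2 + 11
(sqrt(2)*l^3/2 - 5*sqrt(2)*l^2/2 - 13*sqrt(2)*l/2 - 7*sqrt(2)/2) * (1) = sqrt(2)*l^3/2 - 5*sqrt(2)*l^2/2 - 13*sqrt(2)*l/2 - 7*sqrt(2)/2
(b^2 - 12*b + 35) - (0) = b^2 - 12*b + 35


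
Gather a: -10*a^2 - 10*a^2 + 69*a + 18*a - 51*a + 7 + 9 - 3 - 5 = -20*a^2 + 36*a + 8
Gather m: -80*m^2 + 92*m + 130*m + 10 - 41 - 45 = -80*m^2 + 222*m - 76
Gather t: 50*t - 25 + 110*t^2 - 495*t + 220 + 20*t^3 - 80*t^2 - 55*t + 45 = 20*t^3 + 30*t^2 - 500*t + 240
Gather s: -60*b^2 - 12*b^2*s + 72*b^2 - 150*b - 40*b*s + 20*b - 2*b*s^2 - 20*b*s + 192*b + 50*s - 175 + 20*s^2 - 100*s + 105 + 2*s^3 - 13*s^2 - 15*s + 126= 12*b^2 + 62*b + 2*s^3 + s^2*(7 - 2*b) + s*(-12*b^2 - 60*b - 65) + 56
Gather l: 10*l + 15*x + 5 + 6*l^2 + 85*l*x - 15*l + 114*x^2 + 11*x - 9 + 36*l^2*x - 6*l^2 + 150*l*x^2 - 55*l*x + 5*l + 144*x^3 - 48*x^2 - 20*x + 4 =36*l^2*x + l*(150*x^2 + 30*x) + 144*x^3 + 66*x^2 + 6*x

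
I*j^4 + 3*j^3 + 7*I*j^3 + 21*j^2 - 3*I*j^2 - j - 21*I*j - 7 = (j + 7)*(j - I)^2*(I*j + 1)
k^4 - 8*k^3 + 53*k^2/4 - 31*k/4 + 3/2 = (k - 6)*(k - 1)*(k - 1/2)^2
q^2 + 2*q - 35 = (q - 5)*(q + 7)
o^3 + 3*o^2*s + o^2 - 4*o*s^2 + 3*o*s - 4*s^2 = (o + 1)*(o - s)*(o + 4*s)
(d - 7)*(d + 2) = d^2 - 5*d - 14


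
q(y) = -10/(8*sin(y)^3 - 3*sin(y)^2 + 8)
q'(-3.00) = -0.21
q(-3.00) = -1.26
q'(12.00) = 2.46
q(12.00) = -1.69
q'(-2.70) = -1.35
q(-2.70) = -1.46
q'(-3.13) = -0.01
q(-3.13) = -1.25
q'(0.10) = -0.06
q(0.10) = -1.25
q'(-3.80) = -0.55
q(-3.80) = -1.15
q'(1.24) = 0.35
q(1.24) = -0.83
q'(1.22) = 0.37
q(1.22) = -0.83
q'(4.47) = -14.83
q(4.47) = 4.66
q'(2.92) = 0.02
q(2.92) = -1.26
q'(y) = -10*(-24*sin(y)^2*cos(y) + 6*sin(y)*cos(y))/(8*sin(y)^3 - 3*sin(y)^2 + 8)^2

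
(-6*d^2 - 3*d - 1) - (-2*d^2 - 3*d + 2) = -4*d^2 - 3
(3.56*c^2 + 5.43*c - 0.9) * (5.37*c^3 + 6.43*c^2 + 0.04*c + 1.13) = 19.1172*c^5 + 52.0499*c^4 + 30.2243*c^3 - 1.547*c^2 + 6.0999*c - 1.017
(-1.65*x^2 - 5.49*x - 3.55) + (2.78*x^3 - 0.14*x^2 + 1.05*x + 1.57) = 2.78*x^3 - 1.79*x^2 - 4.44*x - 1.98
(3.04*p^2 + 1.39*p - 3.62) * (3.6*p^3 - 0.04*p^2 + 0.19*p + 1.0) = 10.944*p^5 + 4.8824*p^4 - 12.51*p^3 + 3.4489*p^2 + 0.7022*p - 3.62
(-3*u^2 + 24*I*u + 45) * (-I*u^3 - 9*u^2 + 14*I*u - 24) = 3*I*u^5 + 51*u^4 - 303*I*u^3 - 669*u^2 + 54*I*u - 1080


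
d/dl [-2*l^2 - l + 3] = -4*l - 1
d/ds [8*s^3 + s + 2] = 24*s^2 + 1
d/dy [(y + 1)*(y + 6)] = 2*y + 7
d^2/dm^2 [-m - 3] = 0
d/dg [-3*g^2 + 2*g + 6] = 2 - 6*g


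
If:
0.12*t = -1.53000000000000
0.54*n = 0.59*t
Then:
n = -13.93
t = -12.75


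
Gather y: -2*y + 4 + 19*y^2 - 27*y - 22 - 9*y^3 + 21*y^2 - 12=-9*y^3 + 40*y^2 - 29*y - 30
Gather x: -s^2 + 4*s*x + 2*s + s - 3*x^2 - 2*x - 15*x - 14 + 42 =-s^2 + 3*s - 3*x^2 + x*(4*s - 17) + 28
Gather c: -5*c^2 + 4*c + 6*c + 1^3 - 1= -5*c^2 + 10*c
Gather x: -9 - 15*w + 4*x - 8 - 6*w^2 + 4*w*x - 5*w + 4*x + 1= -6*w^2 - 20*w + x*(4*w + 8) - 16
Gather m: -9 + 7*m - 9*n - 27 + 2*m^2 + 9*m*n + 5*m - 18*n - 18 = 2*m^2 + m*(9*n + 12) - 27*n - 54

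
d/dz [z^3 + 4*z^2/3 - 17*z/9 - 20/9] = 3*z^2 + 8*z/3 - 17/9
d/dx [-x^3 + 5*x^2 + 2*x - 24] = -3*x^2 + 10*x + 2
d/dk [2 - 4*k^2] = -8*k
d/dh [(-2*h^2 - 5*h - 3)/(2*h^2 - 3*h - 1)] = 4*(4*h^2 + 4*h - 1)/(4*h^4 - 12*h^3 + 5*h^2 + 6*h + 1)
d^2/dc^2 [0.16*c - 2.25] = 0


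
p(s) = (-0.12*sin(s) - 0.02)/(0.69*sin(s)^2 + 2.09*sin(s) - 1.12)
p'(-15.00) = -0.03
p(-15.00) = -0.03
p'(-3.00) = -0.09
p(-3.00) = 0.00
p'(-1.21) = 0.01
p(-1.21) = -0.04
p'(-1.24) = 0.01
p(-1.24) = -0.04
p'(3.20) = -0.11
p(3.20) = 0.01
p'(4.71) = -0.00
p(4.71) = -0.04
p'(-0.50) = 0.04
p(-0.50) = -0.02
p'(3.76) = -0.03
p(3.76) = -0.02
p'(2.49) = -1.10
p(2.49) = -0.23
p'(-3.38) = -0.53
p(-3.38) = 0.08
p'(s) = (-1.38*sin(s)*cos(s) - 2.09*cos(s))*(-0.12*sin(s) - 0.02)/(0.69*sin(s)^2 + 2.09*sin(s) - 1.12)^2 - 0.12*cos(s)/(0.69*sin(s)^2 + 2.09*sin(s) - 1.12)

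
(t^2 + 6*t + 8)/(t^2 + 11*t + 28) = (t + 2)/(t + 7)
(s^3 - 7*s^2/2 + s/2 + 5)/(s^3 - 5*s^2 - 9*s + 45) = (2*s^3 - 7*s^2 + s + 10)/(2*(s^3 - 5*s^2 - 9*s + 45))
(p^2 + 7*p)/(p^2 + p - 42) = p/(p - 6)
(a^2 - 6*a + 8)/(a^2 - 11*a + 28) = (a - 2)/(a - 7)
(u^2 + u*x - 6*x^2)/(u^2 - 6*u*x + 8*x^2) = (-u - 3*x)/(-u + 4*x)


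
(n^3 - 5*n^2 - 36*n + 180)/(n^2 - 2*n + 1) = (n^3 - 5*n^2 - 36*n + 180)/(n^2 - 2*n + 1)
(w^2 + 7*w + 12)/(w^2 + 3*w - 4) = (w + 3)/(w - 1)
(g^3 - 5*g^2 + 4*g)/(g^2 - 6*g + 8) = g*(g - 1)/(g - 2)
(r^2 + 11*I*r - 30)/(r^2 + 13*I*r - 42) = (r + 5*I)/(r + 7*I)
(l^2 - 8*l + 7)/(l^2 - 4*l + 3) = (l - 7)/(l - 3)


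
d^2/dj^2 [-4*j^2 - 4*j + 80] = -8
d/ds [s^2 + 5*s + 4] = 2*s + 5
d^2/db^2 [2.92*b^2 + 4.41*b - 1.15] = 5.84000000000000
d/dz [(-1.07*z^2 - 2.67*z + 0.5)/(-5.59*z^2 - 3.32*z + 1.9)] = (-11.3729*z^2 + 1.524*z - 3.413)/(31.2481*z^4 + 37.1176*z^3 - 10.2196*z^2 - 12.616*z + 3.61)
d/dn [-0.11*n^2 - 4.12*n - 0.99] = -0.22*n - 4.12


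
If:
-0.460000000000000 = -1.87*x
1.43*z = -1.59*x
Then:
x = 0.25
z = -0.27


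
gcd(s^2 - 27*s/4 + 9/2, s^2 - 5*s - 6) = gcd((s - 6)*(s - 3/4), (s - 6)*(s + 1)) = s - 6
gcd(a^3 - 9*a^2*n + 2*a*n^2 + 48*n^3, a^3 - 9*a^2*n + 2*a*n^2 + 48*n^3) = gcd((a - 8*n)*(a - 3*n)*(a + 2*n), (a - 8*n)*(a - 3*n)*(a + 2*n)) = a^3 - 9*a^2*n + 2*a*n^2 + 48*n^3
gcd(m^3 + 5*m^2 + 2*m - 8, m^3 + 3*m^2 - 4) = m^2 + m - 2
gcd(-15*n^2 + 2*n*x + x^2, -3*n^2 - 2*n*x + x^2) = -3*n + x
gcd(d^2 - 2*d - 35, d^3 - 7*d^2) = d - 7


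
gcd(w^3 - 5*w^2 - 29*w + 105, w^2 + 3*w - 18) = w - 3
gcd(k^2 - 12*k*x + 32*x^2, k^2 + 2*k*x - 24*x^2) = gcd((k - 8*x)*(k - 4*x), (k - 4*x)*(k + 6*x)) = -k + 4*x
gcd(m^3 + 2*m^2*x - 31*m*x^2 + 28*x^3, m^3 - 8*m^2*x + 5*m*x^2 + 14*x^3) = 1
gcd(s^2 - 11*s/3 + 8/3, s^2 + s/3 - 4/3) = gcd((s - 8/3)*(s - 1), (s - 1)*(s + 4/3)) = s - 1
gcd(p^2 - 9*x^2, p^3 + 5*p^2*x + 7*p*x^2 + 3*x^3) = p + 3*x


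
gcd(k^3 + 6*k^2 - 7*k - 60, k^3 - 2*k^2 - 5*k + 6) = k - 3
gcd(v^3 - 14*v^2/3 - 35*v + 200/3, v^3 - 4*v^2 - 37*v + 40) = v^2 - 3*v - 40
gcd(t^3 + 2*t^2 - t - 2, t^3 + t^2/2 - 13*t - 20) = t + 2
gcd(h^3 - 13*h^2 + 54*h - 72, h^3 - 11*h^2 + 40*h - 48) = h^2 - 7*h + 12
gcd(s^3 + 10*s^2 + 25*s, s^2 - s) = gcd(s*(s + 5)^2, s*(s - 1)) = s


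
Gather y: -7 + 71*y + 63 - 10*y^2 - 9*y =-10*y^2 + 62*y + 56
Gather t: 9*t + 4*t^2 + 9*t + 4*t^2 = 8*t^2 + 18*t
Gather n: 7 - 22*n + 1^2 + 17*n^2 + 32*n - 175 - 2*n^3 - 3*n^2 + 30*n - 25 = -2*n^3 + 14*n^2 + 40*n - 192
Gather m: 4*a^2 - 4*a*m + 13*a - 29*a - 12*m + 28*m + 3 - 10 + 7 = 4*a^2 - 16*a + m*(16 - 4*a)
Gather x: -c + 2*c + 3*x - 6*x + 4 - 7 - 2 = c - 3*x - 5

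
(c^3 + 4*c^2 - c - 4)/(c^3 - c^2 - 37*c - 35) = (c^2 + 3*c - 4)/(c^2 - 2*c - 35)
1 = 1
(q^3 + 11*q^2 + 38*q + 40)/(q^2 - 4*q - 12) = (q^2 + 9*q + 20)/(q - 6)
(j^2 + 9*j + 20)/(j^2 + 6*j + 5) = (j + 4)/(j + 1)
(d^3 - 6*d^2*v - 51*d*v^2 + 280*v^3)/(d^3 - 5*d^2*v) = 1 - v/d - 56*v^2/d^2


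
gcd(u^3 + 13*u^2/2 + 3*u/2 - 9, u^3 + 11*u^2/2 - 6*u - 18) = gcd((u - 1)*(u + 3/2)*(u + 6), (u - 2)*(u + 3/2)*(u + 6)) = u^2 + 15*u/2 + 9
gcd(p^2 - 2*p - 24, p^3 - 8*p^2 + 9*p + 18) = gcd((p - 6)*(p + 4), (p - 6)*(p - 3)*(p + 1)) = p - 6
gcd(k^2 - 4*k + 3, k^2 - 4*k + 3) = k^2 - 4*k + 3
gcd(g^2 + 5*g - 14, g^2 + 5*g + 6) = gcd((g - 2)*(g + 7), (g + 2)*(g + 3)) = 1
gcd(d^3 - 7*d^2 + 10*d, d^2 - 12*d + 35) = d - 5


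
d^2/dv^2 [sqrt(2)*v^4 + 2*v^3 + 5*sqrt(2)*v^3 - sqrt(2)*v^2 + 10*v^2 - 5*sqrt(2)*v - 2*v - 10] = 12*sqrt(2)*v^2 + 12*v + 30*sqrt(2)*v - 2*sqrt(2) + 20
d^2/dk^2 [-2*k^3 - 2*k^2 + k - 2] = -12*k - 4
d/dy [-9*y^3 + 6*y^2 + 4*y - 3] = -27*y^2 + 12*y + 4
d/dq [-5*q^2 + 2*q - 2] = 2 - 10*q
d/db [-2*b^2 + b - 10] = 1 - 4*b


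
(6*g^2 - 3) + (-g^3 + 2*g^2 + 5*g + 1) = -g^3 + 8*g^2 + 5*g - 2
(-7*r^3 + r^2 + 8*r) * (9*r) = -63*r^4 + 9*r^3 + 72*r^2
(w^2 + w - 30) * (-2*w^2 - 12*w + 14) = -2*w^4 - 14*w^3 + 62*w^2 + 374*w - 420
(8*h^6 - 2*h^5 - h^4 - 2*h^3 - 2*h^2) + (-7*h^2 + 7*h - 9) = 8*h^6 - 2*h^5 - h^4 - 2*h^3 - 9*h^2 + 7*h - 9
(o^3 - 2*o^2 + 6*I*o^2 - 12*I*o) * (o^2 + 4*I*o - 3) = o^5 - 2*o^4 + 10*I*o^4 - 27*o^3 - 20*I*o^3 + 54*o^2 - 18*I*o^2 + 36*I*o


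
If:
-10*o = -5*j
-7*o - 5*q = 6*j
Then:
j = -10*q/19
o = -5*q/19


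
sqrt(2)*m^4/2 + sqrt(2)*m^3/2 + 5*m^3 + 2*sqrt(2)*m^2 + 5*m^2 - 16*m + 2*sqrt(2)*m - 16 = (m - sqrt(2))*(m + 2*sqrt(2))*(m + 4*sqrt(2))*(sqrt(2)*m/2 + sqrt(2)/2)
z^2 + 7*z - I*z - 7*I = (z + 7)*(z - I)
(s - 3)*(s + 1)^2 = s^3 - s^2 - 5*s - 3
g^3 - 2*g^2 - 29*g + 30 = (g - 6)*(g - 1)*(g + 5)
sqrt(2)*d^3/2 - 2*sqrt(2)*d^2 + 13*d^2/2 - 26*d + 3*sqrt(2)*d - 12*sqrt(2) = (d - 4)*(d + 6*sqrt(2))*(sqrt(2)*d/2 + 1/2)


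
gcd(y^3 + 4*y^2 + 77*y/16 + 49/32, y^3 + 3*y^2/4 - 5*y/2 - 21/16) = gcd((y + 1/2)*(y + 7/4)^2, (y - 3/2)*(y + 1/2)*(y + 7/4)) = y^2 + 9*y/4 + 7/8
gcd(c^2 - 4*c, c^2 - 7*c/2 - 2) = c - 4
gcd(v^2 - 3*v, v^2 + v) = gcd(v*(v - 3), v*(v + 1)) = v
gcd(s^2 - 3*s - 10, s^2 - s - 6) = s + 2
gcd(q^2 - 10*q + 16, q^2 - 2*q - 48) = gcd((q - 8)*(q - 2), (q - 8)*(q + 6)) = q - 8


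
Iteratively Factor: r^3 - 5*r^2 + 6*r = (r)*(r^2 - 5*r + 6) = r*(r - 2)*(r - 3)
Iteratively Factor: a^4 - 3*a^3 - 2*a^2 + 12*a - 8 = (a - 2)*(a^3 - a^2 - 4*a + 4) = (a - 2)*(a + 2)*(a^2 - 3*a + 2) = (a - 2)*(a - 1)*(a + 2)*(a - 2)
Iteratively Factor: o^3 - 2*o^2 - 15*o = (o - 5)*(o^2 + 3*o) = (o - 5)*(o + 3)*(o)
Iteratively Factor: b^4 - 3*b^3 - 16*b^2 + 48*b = (b - 3)*(b^3 - 16*b) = b*(b - 3)*(b^2 - 16) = b*(b - 3)*(b + 4)*(b - 4)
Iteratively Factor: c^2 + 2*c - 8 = (c - 2)*(c + 4)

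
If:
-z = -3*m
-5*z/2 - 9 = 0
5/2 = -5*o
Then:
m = -6/5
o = -1/2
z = -18/5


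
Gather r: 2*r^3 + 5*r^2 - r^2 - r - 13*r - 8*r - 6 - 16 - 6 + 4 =2*r^3 + 4*r^2 - 22*r - 24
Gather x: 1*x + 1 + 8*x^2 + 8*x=8*x^2 + 9*x + 1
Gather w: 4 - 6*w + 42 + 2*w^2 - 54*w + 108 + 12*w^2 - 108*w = 14*w^2 - 168*w + 154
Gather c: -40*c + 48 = 48 - 40*c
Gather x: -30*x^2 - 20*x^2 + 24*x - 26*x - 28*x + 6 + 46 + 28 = -50*x^2 - 30*x + 80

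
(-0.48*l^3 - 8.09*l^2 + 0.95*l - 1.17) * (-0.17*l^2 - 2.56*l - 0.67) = 0.0816*l^5 + 2.6041*l^4 + 20.8705*l^3 + 3.1872*l^2 + 2.3587*l + 0.7839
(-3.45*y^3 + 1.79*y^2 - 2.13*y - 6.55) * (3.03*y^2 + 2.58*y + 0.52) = -10.4535*y^5 - 3.4773*y^4 - 3.6297*y^3 - 24.4111*y^2 - 18.0066*y - 3.406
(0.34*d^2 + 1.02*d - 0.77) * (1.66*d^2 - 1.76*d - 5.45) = 0.5644*d^4 + 1.0948*d^3 - 4.9264*d^2 - 4.2038*d + 4.1965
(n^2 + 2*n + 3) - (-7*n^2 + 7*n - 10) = 8*n^2 - 5*n + 13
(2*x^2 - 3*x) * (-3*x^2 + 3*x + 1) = -6*x^4 + 15*x^3 - 7*x^2 - 3*x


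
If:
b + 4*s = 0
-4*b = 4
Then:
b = -1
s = 1/4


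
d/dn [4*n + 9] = 4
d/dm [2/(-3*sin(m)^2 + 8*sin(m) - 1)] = 4*(3*sin(m) - 4)*cos(m)/(3*sin(m)^2 - 8*sin(m) + 1)^2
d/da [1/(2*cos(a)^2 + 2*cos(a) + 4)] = (2*cos(a) + 1)*sin(a)/(2*(cos(a)^2 + cos(a) + 2)^2)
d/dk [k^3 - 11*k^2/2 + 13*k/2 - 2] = 3*k^2 - 11*k + 13/2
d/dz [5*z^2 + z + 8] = 10*z + 1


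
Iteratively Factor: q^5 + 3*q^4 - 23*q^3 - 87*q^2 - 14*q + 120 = (q - 1)*(q^4 + 4*q^3 - 19*q^2 - 106*q - 120) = (q - 5)*(q - 1)*(q^3 + 9*q^2 + 26*q + 24) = (q - 5)*(q - 1)*(q + 4)*(q^2 + 5*q + 6) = (q - 5)*(q - 1)*(q + 3)*(q + 4)*(q + 2)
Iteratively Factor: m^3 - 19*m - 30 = (m + 3)*(m^2 - 3*m - 10) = (m + 2)*(m + 3)*(m - 5)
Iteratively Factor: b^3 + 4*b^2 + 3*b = (b + 1)*(b^2 + 3*b) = (b + 1)*(b + 3)*(b)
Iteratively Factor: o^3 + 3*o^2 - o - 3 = (o - 1)*(o^2 + 4*o + 3) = (o - 1)*(o + 3)*(o + 1)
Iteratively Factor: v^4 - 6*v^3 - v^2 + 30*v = (v - 5)*(v^3 - v^2 - 6*v) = (v - 5)*(v + 2)*(v^2 - 3*v) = v*(v - 5)*(v + 2)*(v - 3)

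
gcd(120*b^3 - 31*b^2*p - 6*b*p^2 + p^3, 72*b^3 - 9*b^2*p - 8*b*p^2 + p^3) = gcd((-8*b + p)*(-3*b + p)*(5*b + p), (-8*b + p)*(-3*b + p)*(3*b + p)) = 24*b^2 - 11*b*p + p^2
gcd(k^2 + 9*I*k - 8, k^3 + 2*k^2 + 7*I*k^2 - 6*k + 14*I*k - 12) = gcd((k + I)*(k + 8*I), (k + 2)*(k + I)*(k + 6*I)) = k + I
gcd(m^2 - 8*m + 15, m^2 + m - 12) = m - 3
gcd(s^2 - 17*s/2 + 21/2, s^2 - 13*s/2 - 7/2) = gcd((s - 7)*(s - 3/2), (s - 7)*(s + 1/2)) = s - 7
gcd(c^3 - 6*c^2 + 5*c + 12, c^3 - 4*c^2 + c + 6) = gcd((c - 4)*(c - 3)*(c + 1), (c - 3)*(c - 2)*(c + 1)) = c^2 - 2*c - 3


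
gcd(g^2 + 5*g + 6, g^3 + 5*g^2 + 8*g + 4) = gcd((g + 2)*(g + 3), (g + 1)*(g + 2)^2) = g + 2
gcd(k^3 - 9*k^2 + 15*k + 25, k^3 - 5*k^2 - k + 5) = k^2 - 4*k - 5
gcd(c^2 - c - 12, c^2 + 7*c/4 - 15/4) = c + 3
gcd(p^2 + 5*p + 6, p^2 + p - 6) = p + 3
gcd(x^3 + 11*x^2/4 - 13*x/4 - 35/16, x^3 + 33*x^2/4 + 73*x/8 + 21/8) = x + 1/2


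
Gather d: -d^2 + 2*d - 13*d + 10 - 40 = -d^2 - 11*d - 30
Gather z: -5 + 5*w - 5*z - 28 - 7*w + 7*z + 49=-2*w + 2*z + 16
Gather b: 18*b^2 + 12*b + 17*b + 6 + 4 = 18*b^2 + 29*b + 10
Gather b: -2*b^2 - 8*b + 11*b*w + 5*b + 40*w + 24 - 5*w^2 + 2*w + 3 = -2*b^2 + b*(11*w - 3) - 5*w^2 + 42*w + 27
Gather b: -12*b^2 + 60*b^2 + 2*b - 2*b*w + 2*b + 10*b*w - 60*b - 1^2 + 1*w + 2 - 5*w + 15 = 48*b^2 + b*(8*w - 56) - 4*w + 16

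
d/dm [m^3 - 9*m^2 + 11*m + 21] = 3*m^2 - 18*m + 11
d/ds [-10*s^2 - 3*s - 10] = -20*s - 3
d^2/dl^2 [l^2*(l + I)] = 6*l + 2*I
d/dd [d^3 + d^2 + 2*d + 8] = 3*d^2 + 2*d + 2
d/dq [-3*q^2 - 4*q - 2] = -6*q - 4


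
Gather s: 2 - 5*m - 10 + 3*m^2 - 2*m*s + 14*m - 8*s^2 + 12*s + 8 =3*m^2 + 9*m - 8*s^2 + s*(12 - 2*m)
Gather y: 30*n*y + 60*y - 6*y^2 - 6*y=-6*y^2 + y*(30*n + 54)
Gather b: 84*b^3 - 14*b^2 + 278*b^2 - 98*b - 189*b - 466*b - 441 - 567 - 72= 84*b^3 + 264*b^2 - 753*b - 1080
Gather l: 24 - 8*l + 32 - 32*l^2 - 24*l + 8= -32*l^2 - 32*l + 64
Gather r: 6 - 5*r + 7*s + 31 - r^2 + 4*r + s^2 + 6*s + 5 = -r^2 - r + s^2 + 13*s + 42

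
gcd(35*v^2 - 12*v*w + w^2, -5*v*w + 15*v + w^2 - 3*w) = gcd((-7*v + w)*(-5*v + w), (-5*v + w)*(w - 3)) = 5*v - w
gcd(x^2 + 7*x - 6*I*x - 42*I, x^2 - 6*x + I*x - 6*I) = 1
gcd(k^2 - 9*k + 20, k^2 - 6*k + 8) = k - 4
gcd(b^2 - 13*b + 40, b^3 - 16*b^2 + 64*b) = b - 8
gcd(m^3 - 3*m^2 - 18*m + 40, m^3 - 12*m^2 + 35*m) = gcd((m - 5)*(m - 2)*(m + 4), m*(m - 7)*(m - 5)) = m - 5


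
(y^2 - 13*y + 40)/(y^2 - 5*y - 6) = (-y^2 + 13*y - 40)/(-y^2 + 5*y + 6)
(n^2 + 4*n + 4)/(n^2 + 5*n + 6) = (n + 2)/(n + 3)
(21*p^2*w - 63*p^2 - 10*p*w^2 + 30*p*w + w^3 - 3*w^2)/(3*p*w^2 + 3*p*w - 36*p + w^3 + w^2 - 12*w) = (21*p^2 - 10*p*w + w^2)/(3*p*w + 12*p + w^2 + 4*w)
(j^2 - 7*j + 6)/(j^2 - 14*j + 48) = (j - 1)/(j - 8)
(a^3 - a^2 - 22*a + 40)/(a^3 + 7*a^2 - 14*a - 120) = (a - 2)/(a + 6)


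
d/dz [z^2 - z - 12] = 2*z - 1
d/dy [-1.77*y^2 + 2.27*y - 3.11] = 2.27 - 3.54*y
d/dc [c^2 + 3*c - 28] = 2*c + 3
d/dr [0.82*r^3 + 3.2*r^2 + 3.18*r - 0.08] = 2.46*r^2 + 6.4*r + 3.18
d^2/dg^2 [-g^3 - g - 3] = -6*g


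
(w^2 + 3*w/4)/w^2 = (w + 3/4)/w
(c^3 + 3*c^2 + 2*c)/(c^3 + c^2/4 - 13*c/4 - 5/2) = 4*c*(c + 2)/(4*c^2 - 3*c - 10)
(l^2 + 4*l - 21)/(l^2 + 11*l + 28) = (l - 3)/(l + 4)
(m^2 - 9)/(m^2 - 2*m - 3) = (m + 3)/(m + 1)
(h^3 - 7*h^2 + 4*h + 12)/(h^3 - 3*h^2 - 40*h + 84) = (h^2 - 5*h - 6)/(h^2 - h - 42)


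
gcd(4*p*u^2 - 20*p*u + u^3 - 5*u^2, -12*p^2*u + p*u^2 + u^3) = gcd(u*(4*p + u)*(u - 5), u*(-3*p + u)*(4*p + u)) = 4*p*u + u^2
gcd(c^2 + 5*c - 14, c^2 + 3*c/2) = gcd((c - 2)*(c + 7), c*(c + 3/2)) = 1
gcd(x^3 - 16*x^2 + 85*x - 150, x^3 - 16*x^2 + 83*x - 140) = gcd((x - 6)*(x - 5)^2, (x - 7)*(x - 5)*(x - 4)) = x - 5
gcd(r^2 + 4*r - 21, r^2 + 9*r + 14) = r + 7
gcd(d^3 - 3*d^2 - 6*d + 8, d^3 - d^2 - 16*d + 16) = d^2 - 5*d + 4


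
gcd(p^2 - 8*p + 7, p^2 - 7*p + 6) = p - 1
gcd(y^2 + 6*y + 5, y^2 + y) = y + 1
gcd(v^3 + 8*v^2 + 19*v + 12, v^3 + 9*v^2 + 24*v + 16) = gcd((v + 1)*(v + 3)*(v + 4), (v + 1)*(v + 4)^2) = v^2 + 5*v + 4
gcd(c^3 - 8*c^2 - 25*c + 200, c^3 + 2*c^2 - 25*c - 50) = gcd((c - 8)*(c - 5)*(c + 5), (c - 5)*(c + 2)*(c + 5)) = c^2 - 25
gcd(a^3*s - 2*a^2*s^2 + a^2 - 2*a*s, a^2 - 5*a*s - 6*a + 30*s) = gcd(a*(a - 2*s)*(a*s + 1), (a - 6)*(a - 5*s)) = 1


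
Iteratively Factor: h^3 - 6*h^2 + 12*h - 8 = (h - 2)*(h^2 - 4*h + 4) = (h - 2)^2*(h - 2)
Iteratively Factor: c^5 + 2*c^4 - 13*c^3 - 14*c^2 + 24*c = (c - 3)*(c^4 + 5*c^3 + 2*c^2 - 8*c) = c*(c - 3)*(c^3 + 5*c^2 + 2*c - 8) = c*(c - 3)*(c + 2)*(c^2 + 3*c - 4) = c*(c - 3)*(c + 2)*(c + 4)*(c - 1)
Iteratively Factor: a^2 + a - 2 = (a - 1)*(a + 2)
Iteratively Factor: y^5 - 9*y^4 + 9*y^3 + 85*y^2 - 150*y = (y - 5)*(y^4 - 4*y^3 - 11*y^2 + 30*y) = (y - 5)^2*(y^3 + y^2 - 6*y) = y*(y - 5)^2*(y^2 + y - 6) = y*(y - 5)^2*(y - 2)*(y + 3)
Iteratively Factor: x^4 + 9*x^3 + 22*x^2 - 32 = (x - 1)*(x^3 + 10*x^2 + 32*x + 32) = (x - 1)*(x + 4)*(x^2 + 6*x + 8) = (x - 1)*(x + 4)^2*(x + 2)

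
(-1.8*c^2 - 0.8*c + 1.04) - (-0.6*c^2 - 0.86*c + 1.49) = -1.2*c^2 + 0.0599999999999999*c - 0.45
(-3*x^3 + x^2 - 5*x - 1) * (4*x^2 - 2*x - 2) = -12*x^5 + 10*x^4 - 16*x^3 + 4*x^2 + 12*x + 2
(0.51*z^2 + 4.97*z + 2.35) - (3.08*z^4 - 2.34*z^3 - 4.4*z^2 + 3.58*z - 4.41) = -3.08*z^4 + 2.34*z^3 + 4.91*z^2 + 1.39*z + 6.76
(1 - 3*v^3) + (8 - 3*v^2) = -3*v^3 - 3*v^2 + 9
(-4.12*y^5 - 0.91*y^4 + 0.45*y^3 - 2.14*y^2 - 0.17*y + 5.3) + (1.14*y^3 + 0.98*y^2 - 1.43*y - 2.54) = -4.12*y^5 - 0.91*y^4 + 1.59*y^3 - 1.16*y^2 - 1.6*y + 2.76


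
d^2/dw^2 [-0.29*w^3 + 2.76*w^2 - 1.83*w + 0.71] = 5.52 - 1.74*w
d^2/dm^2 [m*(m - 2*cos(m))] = 2*m*cos(m) + 4*sin(m) + 2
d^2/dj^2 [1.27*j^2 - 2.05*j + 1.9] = 2.54000000000000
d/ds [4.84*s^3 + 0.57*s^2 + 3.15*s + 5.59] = 14.52*s^2 + 1.14*s + 3.15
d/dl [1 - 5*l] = -5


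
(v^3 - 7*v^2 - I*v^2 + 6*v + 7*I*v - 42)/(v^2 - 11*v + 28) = (v^2 - I*v + 6)/(v - 4)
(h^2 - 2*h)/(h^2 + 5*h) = (h - 2)/(h + 5)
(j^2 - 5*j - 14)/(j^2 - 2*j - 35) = (j + 2)/(j + 5)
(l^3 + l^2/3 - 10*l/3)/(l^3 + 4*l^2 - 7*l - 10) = l*(3*l^2 + l - 10)/(3*(l^3 + 4*l^2 - 7*l - 10))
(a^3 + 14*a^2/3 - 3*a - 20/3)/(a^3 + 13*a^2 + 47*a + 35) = (a - 4/3)/(a + 7)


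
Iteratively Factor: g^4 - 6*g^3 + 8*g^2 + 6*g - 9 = (g + 1)*(g^3 - 7*g^2 + 15*g - 9) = (g - 1)*(g + 1)*(g^2 - 6*g + 9) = (g - 3)*(g - 1)*(g + 1)*(g - 3)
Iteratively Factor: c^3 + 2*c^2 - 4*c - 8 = (c + 2)*(c^2 - 4) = (c - 2)*(c + 2)*(c + 2)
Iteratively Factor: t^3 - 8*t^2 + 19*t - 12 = (t - 1)*(t^2 - 7*t + 12) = (t - 4)*(t - 1)*(t - 3)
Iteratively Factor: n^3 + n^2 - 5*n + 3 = (n + 3)*(n^2 - 2*n + 1) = (n - 1)*(n + 3)*(n - 1)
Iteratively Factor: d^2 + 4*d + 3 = (d + 1)*(d + 3)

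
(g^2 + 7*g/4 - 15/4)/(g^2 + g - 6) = (g - 5/4)/(g - 2)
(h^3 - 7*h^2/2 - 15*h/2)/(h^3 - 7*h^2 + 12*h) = (2*h^2 - 7*h - 15)/(2*(h^2 - 7*h + 12))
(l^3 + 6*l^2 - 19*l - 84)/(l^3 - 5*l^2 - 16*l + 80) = (l^2 + 10*l + 21)/(l^2 - l - 20)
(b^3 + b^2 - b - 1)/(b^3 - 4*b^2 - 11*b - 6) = (b - 1)/(b - 6)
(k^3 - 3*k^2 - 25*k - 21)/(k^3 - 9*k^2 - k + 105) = (k + 1)/(k - 5)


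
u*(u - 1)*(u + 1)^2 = u^4 + u^3 - u^2 - u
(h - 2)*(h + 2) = h^2 - 4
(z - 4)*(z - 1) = z^2 - 5*z + 4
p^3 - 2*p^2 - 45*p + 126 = (p - 6)*(p - 3)*(p + 7)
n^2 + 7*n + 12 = (n + 3)*(n + 4)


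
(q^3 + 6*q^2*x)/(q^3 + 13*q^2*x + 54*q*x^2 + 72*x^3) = q^2/(q^2 + 7*q*x + 12*x^2)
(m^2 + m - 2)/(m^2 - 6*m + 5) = (m + 2)/(m - 5)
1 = 1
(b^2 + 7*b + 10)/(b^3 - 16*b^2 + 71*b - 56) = (b^2 + 7*b + 10)/(b^3 - 16*b^2 + 71*b - 56)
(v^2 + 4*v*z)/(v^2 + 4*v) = (v + 4*z)/(v + 4)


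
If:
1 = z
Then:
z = 1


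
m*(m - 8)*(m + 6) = m^3 - 2*m^2 - 48*m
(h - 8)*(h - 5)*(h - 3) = h^3 - 16*h^2 + 79*h - 120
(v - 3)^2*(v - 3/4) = v^3 - 27*v^2/4 + 27*v/2 - 27/4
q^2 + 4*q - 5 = (q - 1)*(q + 5)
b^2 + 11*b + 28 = (b + 4)*(b + 7)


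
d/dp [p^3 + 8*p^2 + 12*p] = 3*p^2 + 16*p + 12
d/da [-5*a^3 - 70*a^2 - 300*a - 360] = -15*a^2 - 140*a - 300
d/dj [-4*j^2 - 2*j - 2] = -8*j - 2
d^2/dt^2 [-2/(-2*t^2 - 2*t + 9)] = 8*(-2*t^2 - 2*t + 2*(2*t + 1)^2 + 9)/(2*t^2 + 2*t - 9)^3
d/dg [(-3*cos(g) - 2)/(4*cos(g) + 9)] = 19*sin(g)/(4*cos(g) + 9)^2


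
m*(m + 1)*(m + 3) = m^3 + 4*m^2 + 3*m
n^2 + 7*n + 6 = (n + 1)*(n + 6)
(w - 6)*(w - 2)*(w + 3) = w^3 - 5*w^2 - 12*w + 36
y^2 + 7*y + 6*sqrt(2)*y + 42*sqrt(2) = (y + 7)*(y + 6*sqrt(2))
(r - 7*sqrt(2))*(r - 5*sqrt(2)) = r^2 - 12*sqrt(2)*r + 70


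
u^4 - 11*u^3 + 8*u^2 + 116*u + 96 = (u - 8)*(u - 6)*(u + 1)*(u + 2)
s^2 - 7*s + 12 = (s - 4)*(s - 3)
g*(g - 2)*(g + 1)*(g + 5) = g^4 + 4*g^3 - 7*g^2 - 10*g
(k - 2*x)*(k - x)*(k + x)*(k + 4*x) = k^4 + 2*k^3*x - 9*k^2*x^2 - 2*k*x^3 + 8*x^4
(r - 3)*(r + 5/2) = r^2 - r/2 - 15/2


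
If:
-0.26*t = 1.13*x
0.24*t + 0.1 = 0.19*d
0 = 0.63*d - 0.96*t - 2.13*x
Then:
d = -0.76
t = -1.02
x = 0.23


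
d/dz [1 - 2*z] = -2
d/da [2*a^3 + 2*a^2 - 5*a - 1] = 6*a^2 + 4*a - 5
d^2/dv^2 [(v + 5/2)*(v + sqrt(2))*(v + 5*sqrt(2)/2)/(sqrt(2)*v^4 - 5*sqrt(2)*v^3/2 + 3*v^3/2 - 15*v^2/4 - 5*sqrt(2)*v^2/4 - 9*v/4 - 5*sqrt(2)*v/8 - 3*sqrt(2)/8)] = 4*(256*v^9 + 1920*v^8 + 2688*sqrt(2)*v^8 + 7872*v^7 + 9600*sqrt(2)*v^7 - 29536*sqrt(2)*v^6 + 36480*v^6 - 156336*v^5 + 61440*sqrt(2)*v^5 - 100680*sqrt(2)*v^4 + 163800*v^4 + 22596*v^3 + 109160*sqrt(2)*v^3 + 54774*sqrt(2)*v^2 + 84360*v^2 + 27858*v + 21600*sqrt(2)*v + 1311*sqrt(2) + 5750)/(512*sqrt(2)*v^12 - 3840*sqrt(2)*v^11 + 2304*v^11 - 17280*v^10 + 9408*sqrt(2)*v^10 - 12320*sqrt(2)*v^9 + 34848*v^9 + 720*v^8 + 19680*sqrt(2)*v^8 - 20376*v^7 + 1920*sqrt(2)*v^7 - 39340*sqrt(2)*v^6 - 26100*v^6 - 48816*v^5 - 32070*sqrt(2)*v^5 - 33030*v^4 - 18300*sqrt(2)*v^4 - 8855*sqrt(2)*v^3 - 9882*v^3 - 1953*sqrt(2)*v^2 - 2430*v^2 - 486*v - 135*sqrt(2)*v - 27*sqrt(2))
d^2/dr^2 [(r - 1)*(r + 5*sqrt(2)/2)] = 2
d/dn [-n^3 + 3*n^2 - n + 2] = -3*n^2 + 6*n - 1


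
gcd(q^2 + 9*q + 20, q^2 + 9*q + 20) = q^2 + 9*q + 20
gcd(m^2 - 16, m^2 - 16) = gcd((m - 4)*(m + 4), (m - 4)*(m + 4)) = m^2 - 16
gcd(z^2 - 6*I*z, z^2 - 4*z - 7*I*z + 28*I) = 1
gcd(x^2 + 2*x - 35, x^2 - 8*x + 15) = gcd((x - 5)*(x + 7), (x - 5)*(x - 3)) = x - 5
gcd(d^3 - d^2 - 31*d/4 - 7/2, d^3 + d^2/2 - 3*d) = d + 2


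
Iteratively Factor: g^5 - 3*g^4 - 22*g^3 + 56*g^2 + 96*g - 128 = (g - 4)*(g^4 + g^3 - 18*g^2 - 16*g + 32) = (g - 4)*(g + 2)*(g^3 - g^2 - 16*g + 16) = (g - 4)*(g - 1)*(g + 2)*(g^2 - 16) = (g - 4)^2*(g - 1)*(g + 2)*(g + 4)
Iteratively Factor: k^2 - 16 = (k - 4)*(k + 4)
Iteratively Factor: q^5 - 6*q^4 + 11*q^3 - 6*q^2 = (q)*(q^4 - 6*q^3 + 11*q^2 - 6*q) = q*(q - 3)*(q^3 - 3*q^2 + 2*q) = q*(q - 3)*(q - 2)*(q^2 - q) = q^2*(q - 3)*(q - 2)*(q - 1)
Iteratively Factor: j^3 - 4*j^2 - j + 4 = (j - 1)*(j^2 - 3*j - 4) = (j - 4)*(j - 1)*(j + 1)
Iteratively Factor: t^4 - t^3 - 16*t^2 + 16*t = (t)*(t^3 - t^2 - 16*t + 16) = t*(t + 4)*(t^2 - 5*t + 4) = t*(t - 1)*(t + 4)*(t - 4)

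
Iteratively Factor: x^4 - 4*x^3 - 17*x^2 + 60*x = (x - 5)*(x^3 + x^2 - 12*x) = (x - 5)*(x + 4)*(x^2 - 3*x) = x*(x - 5)*(x + 4)*(x - 3)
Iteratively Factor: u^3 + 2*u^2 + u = (u)*(u^2 + 2*u + 1) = u*(u + 1)*(u + 1)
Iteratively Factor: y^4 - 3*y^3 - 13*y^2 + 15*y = (y + 3)*(y^3 - 6*y^2 + 5*y) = y*(y + 3)*(y^2 - 6*y + 5) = y*(y - 5)*(y + 3)*(y - 1)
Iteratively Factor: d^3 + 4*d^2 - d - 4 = (d - 1)*(d^2 + 5*d + 4) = (d - 1)*(d + 1)*(d + 4)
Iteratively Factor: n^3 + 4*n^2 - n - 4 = (n + 1)*(n^2 + 3*n - 4) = (n - 1)*(n + 1)*(n + 4)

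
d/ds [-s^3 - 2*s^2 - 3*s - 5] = -3*s^2 - 4*s - 3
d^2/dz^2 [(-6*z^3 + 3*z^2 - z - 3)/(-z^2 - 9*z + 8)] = 2*(562*z^3 - 1359*z^2 + 1257*z + 147)/(z^6 + 27*z^5 + 219*z^4 + 297*z^3 - 1752*z^2 + 1728*z - 512)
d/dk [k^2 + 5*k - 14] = 2*k + 5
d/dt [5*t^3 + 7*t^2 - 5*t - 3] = 15*t^2 + 14*t - 5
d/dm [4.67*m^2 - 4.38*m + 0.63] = 9.34*m - 4.38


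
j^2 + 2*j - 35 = (j - 5)*(j + 7)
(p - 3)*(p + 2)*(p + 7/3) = p^3 + 4*p^2/3 - 25*p/3 - 14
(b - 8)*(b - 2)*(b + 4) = b^3 - 6*b^2 - 24*b + 64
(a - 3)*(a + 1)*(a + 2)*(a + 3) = a^4 + 3*a^3 - 7*a^2 - 27*a - 18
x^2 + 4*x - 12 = (x - 2)*(x + 6)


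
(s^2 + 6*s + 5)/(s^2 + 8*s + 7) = (s + 5)/(s + 7)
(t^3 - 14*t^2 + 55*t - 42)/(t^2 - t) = t - 13 + 42/t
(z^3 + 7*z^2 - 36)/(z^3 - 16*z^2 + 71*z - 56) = (z^3 + 7*z^2 - 36)/(z^3 - 16*z^2 + 71*z - 56)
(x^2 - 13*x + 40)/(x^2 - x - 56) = (x - 5)/(x + 7)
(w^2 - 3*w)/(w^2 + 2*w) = (w - 3)/(w + 2)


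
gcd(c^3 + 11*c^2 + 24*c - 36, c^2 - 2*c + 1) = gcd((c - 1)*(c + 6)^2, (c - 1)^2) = c - 1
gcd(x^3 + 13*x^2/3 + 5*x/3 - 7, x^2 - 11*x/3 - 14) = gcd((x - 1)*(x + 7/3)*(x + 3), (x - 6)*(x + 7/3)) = x + 7/3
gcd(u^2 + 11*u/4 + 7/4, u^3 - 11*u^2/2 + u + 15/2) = u + 1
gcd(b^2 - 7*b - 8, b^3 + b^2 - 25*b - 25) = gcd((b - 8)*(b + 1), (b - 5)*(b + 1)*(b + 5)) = b + 1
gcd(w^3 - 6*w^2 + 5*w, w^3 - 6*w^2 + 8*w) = w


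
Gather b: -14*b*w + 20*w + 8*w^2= -14*b*w + 8*w^2 + 20*w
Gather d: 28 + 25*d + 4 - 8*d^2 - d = -8*d^2 + 24*d + 32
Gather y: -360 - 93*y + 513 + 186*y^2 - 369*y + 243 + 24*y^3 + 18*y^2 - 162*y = 24*y^3 + 204*y^2 - 624*y + 396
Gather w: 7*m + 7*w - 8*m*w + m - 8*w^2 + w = 8*m - 8*w^2 + w*(8 - 8*m)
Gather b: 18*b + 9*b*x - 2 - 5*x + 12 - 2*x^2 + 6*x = b*(9*x + 18) - 2*x^2 + x + 10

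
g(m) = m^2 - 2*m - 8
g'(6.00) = 10.00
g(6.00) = 16.00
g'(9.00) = 16.00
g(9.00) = 55.00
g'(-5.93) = -13.86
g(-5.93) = 39.02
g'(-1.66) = -5.32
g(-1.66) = -1.92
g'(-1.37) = -4.74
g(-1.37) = -3.38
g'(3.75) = 5.50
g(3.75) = -1.44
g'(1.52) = 1.04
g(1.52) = -8.73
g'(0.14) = -1.72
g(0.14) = -8.26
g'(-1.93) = -5.86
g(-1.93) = -0.42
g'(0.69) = -0.62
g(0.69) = -8.90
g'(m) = 2*m - 2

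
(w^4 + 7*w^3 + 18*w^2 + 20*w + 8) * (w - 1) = w^5 + 6*w^4 + 11*w^3 + 2*w^2 - 12*w - 8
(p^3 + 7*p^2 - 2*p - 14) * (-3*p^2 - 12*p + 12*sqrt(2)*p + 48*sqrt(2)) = -3*p^5 - 33*p^4 + 12*sqrt(2)*p^4 - 78*p^3 + 132*sqrt(2)*p^3 + 66*p^2 + 312*sqrt(2)*p^2 - 264*sqrt(2)*p + 168*p - 672*sqrt(2)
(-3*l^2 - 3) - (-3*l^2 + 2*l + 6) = -2*l - 9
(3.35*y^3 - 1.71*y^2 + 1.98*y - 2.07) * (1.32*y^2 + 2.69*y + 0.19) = 4.422*y^5 + 6.7543*y^4 - 1.3498*y^3 + 2.2689*y^2 - 5.1921*y - 0.3933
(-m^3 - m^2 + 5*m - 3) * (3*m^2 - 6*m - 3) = -3*m^5 + 3*m^4 + 24*m^3 - 36*m^2 + 3*m + 9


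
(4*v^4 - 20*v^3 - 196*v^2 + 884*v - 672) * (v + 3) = 4*v^5 - 8*v^4 - 256*v^3 + 296*v^2 + 1980*v - 2016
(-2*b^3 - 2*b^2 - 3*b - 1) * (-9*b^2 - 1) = 18*b^5 + 18*b^4 + 29*b^3 + 11*b^2 + 3*b + 1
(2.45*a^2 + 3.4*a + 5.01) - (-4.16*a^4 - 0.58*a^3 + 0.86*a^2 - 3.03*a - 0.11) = 4.16*a^4 + 0.58*a^3 + 1.59*a^2 + 6.43*a + 5.12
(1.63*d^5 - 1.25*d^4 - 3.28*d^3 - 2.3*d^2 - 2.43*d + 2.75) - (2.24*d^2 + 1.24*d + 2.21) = 1.63*d^5 - 1.25*d^4 - 3.28*d^3 - 4.54*d^2 - 3.67*d + 0.54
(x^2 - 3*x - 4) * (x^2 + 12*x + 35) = x^4 + 9*x^3 - 5*x^2 - 153*x - 140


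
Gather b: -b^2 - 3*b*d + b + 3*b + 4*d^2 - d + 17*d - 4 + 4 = -b^2 + b*(4 - 3*d) + 4*d^2 + 16*d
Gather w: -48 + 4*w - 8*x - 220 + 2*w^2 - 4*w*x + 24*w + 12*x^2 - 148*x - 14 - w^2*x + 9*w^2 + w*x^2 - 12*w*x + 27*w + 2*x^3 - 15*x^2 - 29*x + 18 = w^2*(11 - x) + w*(x^2 - 16*x + 55) + 2*x^3 - 3*x^2 - 185*x - 264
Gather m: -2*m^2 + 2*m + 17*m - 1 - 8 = -2*m^2 + 19*m - 9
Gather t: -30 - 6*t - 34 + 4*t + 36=-2*t - 28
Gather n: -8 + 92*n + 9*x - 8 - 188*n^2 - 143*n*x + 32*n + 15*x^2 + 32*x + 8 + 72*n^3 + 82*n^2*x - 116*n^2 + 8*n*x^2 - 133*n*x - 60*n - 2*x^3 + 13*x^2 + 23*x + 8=72*n^3 + n^2*(82*x - 304) + n*(8*x^2 - 276*x + 64) - 2*x^3 + 28*x^2 + 64*x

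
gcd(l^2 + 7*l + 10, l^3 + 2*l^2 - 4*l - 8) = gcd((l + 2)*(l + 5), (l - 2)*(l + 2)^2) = l + 2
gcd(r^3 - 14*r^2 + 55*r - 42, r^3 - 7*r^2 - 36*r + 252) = r^2 - 13*r + 42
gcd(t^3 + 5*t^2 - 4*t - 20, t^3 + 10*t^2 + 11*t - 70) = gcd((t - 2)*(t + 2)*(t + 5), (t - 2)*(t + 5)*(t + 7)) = t^2 + 3*t - 10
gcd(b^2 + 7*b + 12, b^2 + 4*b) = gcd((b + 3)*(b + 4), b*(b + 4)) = b + 4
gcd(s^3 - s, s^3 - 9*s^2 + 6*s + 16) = s + 1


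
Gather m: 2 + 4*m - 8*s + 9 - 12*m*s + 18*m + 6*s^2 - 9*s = m*(22 - 12*s) + 6*s^2 - 17*s + 11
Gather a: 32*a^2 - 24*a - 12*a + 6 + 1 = 32*a^2 - 36*a + 7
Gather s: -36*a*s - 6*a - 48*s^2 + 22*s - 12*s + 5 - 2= -6*a - 48*s^2 + s*(10 - 36*a) + 3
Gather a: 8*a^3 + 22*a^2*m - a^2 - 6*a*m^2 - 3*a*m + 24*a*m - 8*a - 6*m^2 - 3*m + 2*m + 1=8*a^3 + a^2*(22*m - 1) + a*(-6*m^2 + 21*m - 8) - 6*m^2 - m + 1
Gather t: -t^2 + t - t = -t^2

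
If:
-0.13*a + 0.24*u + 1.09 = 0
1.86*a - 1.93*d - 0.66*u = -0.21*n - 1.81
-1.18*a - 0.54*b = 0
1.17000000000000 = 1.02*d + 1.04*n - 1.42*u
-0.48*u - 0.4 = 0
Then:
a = 6.85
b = -14.96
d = 7.07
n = -6.94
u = -0.83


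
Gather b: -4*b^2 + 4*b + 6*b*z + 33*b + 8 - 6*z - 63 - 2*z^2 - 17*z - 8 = -4*b^2 + b*(6*z + 37) - 2*z^2 - 23*z - 63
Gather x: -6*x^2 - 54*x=-6*x^2 - 54*x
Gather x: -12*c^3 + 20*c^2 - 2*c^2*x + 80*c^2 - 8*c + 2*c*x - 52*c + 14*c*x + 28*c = -12*c^3 + 100*c^2 - 32*c + x*(-2*c^2 + 16*c)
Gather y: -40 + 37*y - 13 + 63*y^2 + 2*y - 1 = 63*y^2 + 39*y - 54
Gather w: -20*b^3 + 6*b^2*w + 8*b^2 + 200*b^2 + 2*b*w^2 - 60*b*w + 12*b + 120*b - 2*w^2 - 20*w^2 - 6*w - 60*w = -20*b^3 + 208*b^2 + 132*b + w^2*(2*b - 22) + w*(6*b^2 - 60*b - 66)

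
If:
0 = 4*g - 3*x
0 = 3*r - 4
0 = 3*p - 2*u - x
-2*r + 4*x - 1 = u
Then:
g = 3*x/4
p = 3*x - 22/9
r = 4/3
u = 4*x - 11/3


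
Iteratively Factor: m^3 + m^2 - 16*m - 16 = (m + 1)*(m^2 - 16) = (m + 1)*(m + 4)*(m - 4)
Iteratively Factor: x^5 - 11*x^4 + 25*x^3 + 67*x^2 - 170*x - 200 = (x + 2)*(x^4 - 13*x^3 + 51*x^2 - 35*x - 100) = (x + 1)*(x + 2)*(x^3 - 14*x^2 + 65*x - 100) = (x - 5)*(x + 1)*(x + 2)*(x^2 - 9*x + 20) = (x - 5)*(x - 4)*(x + 1)*(x + 2)*(x - 5)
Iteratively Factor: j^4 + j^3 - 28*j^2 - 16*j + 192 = (j + 4)*(j^3 - 3*j^2 - 16*j + 48) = (j - 3)*(j + 4)*(j^2 - 16) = (j - 4)*(j - 3)*(j + 4)*(j + 4)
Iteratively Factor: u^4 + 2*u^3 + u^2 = (u)*(u^3 + 2*u^2 + u) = u*(u + 1)*(u^2 + u) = u^2*(u + 1)*(u + 1)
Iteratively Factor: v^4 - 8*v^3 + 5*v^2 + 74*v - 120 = (v - 5)*(v^3 - 3*v^2 - 10*v + 24) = (v - 5)*(v - 2)*(v^2 - v - 12) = (v - 5)*(v - 2)*(v + 3)*(v - 4)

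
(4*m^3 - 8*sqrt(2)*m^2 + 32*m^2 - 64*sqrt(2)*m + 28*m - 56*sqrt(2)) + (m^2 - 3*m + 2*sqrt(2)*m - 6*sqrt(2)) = 4*m^3 - 8*sqrt(2)*m^2 + 33*m^2 - 62*sqrt(2)*m + 25*m - 62*sqrt(2)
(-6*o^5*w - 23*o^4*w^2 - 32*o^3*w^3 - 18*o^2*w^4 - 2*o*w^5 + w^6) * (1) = -6*o^5*w - 23*o^4*w^2 - 32*o^3*w^3 - 18*o^2*w^4 - 2*o*w^5 + w^6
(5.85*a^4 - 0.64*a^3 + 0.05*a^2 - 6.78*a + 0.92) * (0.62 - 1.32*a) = -7.722*a^5 + 4.4718*a^4 - 0.4628*a^3 + 8.9806*a^2 - 5.418*a + 0.5704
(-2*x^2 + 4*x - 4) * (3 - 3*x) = 6*x^3 - 18*x^2 + 24*x - 12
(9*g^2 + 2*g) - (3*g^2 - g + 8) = 6*g^2 + 3*g - 8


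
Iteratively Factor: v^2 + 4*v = (v)*(v + 4)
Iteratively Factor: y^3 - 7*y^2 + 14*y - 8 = (y - 4)*(y^2 - 3*y + 2) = (y - 4)*(y - 1)*(y - 2)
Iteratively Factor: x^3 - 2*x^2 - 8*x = (x)*(x^2 - 2*x - 8) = x*(x + 2)*(x - 4)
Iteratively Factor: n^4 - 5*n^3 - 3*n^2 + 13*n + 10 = (n + 1)*(n^3 - 6*n^2 + 3*n + 10) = (n + 1)^2*(n^2 - 7*n + 10) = (n - 5)*(n + 1)^2*(n - 2)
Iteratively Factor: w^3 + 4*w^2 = (w)*(w^2 + 4*w) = w^2*(w + 4)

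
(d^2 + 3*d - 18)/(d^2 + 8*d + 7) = (d^2 + 3*d - 18)/(d^2 + 8*d + 7)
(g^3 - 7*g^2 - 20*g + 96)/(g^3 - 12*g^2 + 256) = (g - 3)/(g - 8)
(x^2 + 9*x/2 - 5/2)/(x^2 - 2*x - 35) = (x - 1/2)/(x - 7)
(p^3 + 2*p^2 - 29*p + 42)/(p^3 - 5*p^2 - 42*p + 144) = (p^2 + 5*p - 14)/(p^2 - 2*p - 48)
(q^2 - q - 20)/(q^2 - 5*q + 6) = (q^2 - q - 20)/(q^2 - 5*q + 6)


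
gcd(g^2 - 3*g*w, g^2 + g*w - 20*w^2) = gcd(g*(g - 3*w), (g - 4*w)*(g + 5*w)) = 1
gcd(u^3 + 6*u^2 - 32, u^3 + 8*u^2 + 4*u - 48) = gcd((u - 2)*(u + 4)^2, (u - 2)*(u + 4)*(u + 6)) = u^2 + 2*u - 8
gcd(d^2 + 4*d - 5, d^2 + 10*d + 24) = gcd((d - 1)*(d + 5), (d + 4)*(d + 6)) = 1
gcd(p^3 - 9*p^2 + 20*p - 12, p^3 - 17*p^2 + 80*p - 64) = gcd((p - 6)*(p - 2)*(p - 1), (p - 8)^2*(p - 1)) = p - 1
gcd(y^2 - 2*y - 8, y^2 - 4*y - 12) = y + 2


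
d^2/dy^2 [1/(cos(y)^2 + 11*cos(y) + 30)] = (-4*sin(y)^4 + 3*sin(y)^2 + 1485*cos(y)/4 - 33*cos(3*y)/4 + 183)/((cos(y) + 5)^3*(cos(y) + 6)^3)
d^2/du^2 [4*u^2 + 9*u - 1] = 8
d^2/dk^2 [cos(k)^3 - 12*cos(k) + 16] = 9*(sin(k)^2 + 1)*cos(k)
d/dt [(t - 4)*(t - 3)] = 2*t - 7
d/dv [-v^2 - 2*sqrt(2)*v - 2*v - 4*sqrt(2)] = -2*v - 2*sqrt(2) - 2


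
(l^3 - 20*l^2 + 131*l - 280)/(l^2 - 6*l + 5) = (l^2 - 15*l + 56)/(l - 1)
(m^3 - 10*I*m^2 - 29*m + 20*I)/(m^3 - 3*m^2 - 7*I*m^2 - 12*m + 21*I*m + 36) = (m^2 - 6*I*m - 5)/(m^2 - 3*m*(1 + I) + 9*I)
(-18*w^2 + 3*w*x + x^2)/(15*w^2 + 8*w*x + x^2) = (-18*w^2 + 3*w*x + x^2)/(15*w^2 + 8*w*x + x^2)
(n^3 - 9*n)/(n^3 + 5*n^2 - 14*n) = (n^2 - 9)/(n^2 + 5*n - 14)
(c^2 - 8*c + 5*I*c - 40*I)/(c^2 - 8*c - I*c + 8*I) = (c + 5*I)/(c - I)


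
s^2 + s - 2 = (s - 1)*(s + 2)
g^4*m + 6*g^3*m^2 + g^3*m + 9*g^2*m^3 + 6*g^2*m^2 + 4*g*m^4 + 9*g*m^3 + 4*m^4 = (g + m)^2*(g + 4*m)*(g*m + m)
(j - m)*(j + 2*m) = j^2 + j*m - 2*m^2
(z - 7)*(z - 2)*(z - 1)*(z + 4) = z^4 - 6*z^3 - 17*z^2 + 78*z - 56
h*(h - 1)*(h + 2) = h^3 + h^2 - 2*h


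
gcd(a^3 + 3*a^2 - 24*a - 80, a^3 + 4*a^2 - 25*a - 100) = a^2 - a - 20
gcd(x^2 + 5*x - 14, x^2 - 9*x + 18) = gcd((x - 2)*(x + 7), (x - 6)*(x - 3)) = 1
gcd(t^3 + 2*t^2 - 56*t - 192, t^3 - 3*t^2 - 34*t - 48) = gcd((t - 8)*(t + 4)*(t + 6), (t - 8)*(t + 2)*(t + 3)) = t - 8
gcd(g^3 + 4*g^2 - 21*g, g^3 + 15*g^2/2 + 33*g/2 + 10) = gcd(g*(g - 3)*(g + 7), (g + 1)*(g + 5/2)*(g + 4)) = 1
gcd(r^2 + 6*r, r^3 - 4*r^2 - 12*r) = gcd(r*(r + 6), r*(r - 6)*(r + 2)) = r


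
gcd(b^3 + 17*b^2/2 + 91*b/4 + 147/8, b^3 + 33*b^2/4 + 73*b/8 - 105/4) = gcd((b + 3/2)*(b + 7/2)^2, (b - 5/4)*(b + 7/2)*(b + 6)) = b + 7/2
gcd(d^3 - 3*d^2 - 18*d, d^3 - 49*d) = d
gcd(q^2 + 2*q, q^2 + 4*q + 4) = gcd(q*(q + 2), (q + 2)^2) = q + 2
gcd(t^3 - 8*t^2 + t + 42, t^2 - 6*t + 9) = t - 3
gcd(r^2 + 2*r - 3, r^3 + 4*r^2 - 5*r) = r - 1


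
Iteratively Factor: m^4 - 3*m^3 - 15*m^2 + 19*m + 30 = (m - 2)*(m^3 - m^2 - 17*m - 15) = (m - 2)*(m + 1)*(m^2 - 2*m - 15) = (m - 5)*(m - 2)*(m + 1)*(m + 3)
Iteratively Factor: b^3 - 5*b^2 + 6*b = (b - 3)*(b^2 - 2*b) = (b - 3)*(b - 2)*(b)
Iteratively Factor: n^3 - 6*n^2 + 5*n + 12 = (n - 3)*(n^2 - 3*n - 4) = (n - 4)*(n - 3)*(n + 1)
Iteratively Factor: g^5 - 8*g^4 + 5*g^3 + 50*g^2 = (g)*(g^4 - 8*g^3 + 5*g^2 + 50*g) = g*(g - 5)*(g^3 - 3*g^2 - 10*g) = g^2*(g - 5)*(g^2 - 3*g - 10) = g^2*(g - 5)^2*(g + 2)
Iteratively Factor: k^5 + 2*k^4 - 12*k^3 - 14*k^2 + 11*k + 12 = (k + 1)*(k^4 + k^3 - 13*k^2 - k + 12) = (k - 1)*(k + 1)*(k^3 + 2*k^2 - 11*k - 12) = (k - 3)*(k - 1)*(k + 1)*(k^2 + 5*k + 4) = (k - 3)*(k - 1)*(k + 1)^2*(k + 4)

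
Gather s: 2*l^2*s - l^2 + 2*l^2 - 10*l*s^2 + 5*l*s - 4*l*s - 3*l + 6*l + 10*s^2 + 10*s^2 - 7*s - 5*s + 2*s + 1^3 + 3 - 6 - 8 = l^2 + 3*l + s^2*(20 - 10*l) + s*(2*l^2 + l - 10) - 10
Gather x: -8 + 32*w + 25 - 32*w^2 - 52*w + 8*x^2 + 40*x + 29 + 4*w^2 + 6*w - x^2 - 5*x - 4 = -28*w^2 - 14*w + 7*x^2 + 35*x + 42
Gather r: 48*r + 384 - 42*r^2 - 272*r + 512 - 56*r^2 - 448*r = -98*r^2 - 672*r + 896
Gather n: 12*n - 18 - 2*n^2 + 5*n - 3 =-2*n^2 + 17*n - 21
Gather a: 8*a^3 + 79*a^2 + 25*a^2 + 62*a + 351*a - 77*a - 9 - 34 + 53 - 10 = 8*a^3 + 104*a^2 + 336*a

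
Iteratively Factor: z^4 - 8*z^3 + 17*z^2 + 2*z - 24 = (z - 4)*(z^3 - 4*z^2 + z + 6) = (z - 4)*(z - 3)*(z^2 - z - 2) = (z - 4)*(z - 3)*(z - 2)*(z + 1)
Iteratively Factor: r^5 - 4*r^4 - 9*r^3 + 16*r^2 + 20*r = (r + 2)*(r^4 - 6*r^3 + 3*r^2 + 10*r) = r*(r + 2)*(r^3 - 6*r^2 + 3*r + 10) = r*(r - 2)*(r + 2)*(r^2 - 4*r - 5) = r*(r - 2)*(r + 1)*(r + 2)*(r - 5)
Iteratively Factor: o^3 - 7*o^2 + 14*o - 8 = (o - 2)*(o^2 - 5*o + 4) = (o - 4)*(o - 2)*(o - 1)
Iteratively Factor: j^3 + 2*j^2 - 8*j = (j)*(j^2 + 2*j - 8) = j*(j - 2)*(j + 4)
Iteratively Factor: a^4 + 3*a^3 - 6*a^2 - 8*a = (a + 1)*(a^3 + 2*a^2 - 8*a) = a*(a + 1)*(a^2 + 2*a - 8) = a*(a - 2)*(a + 1)*(a + 4)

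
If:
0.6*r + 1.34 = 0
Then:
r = -2.23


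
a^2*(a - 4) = a^3 - 4*a^2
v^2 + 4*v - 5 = (v - 1)*(v + 5)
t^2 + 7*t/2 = t*(t + 7/2)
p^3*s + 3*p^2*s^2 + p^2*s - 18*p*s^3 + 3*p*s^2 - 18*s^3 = (p - 3*s)*(p + 6*s)*(p*s + s)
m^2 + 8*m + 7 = (m + 1)*(m + 7)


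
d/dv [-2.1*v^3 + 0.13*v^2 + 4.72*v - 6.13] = -6.3*v^2 + 0.26*v + 4.72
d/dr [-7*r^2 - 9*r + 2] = -14*r - 9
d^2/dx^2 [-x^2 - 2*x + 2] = -2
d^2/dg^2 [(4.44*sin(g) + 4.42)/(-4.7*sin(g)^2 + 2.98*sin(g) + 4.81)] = (-98.0796000000001*sin(g)^5 - 452.73784*sin(g)^4 - 220.37172*sin(g)^3 + 210.525744*sin(g)^2 + 191.442472*sin(g) + 151.064472)/(-4.7*sin(g)^2 + 2.98*sin(g) + 4.81)^3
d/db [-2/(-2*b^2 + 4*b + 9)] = 8*(1 - b)/(-2*b^2 + 4*b + 9)^2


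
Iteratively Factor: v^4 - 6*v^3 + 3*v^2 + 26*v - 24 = (v + 2)*(v^3 - 8*v^2 + 19*v - 12) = (v - 4)*(v + 2)*(v^2 - 4*v + 3) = (v - 4)*(v - 1)*(v + 2)*(v - 3)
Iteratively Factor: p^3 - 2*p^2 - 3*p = (p - 3)*(p^2 + p) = p*(p - 3)*(p + 1)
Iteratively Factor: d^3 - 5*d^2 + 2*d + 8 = (d + 1)*(d^2 - 6*d + 8) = (d - 2)*(d + 1)*(d - 4)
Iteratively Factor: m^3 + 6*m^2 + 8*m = (m + 4)*(m^2 + 2*m) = (m + 2)*(m + 4)*(m)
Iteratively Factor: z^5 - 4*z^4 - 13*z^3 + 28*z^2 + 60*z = (z - 3)*(z^4 - z^3 - 16*z^2 - 20*z) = z*(z - 3)*(z^3 - z^2 - 16*z - 20) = z*(z - 5)*(z - 3)*(z^2 + 4*z + 4) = z*(z - 5)*(z - 3)*(z + 2)*(z + 2)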